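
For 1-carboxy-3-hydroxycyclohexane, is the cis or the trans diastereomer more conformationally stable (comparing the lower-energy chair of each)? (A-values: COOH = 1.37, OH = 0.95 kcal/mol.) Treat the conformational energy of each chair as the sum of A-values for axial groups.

At 1,3 positions (parity same): cis → (e,e or a,a); trans → (a,e or e,a).
Best chair for cis: E = 0.00 kcal/mol; best chair for trans: E = 0.95 kcal/mol.
The cis isomer is lower by 0.95 kcal/mol.

cis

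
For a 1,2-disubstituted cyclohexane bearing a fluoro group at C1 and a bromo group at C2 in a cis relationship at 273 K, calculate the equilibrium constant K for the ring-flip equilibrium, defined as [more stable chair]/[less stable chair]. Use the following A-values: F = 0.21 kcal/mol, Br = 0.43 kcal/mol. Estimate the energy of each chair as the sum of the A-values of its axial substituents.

K ≈ 1.50

C1 and C2 have opposite parity, so for the cis isomer the two substituents are one axial and one equatorial in each chair.
Chair I (fluoro axial, bromo equatorial): E = 0.21 kcal/mol; chair II (fluoro equatorial, bromo axial): E = 0.43 kcal/mol.
ΔG = 0.22 kcal/mol between the two chairs.
K = exp(ΔG/RT) with R = 1.987×10⁻³ kcal mol⁻¹ K⁻¹ and T = 273 K gives K ≈ 1.5.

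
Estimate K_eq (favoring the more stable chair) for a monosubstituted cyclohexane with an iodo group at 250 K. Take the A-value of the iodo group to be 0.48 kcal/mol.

One chair has the iodo group axial (E = 0.48 kcal/mol) and the other has it equatorial (E = 0).
ΔG = 0.48 kcal/mol between the two chairs.
K = exp(ΔG/RT) with R = 1.987×10⁻³ kcal mol⁻¹ K⁻¹ and T = 250 K gives K ≈ 2.63.

K ≈ 2.63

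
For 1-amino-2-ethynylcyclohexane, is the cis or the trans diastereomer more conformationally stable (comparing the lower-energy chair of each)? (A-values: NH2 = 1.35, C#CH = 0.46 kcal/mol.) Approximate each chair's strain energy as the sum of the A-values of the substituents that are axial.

At 1,2 positions (parity opposite): cis → (a,e or e,a); trans → (e,e or a,a).
Best chair for cis: E = 0.46 kcal/mol; best chair for trans: E = 0.00 kcal/mol.
The trans isomer is lower by 0.46 kcal/mol.

trans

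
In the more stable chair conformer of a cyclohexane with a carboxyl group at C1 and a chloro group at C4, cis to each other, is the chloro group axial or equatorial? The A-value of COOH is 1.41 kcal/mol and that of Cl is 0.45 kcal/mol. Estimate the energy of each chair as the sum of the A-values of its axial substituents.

C1 and C4 have opposite parity, so for the cis isomer the two substituents are one axial and one equatorial in each chair.
Chair I (carboxyl axial, chloro equatorial): E = 1.41 kcal/mol.
Chair II (carboxyl equatorial, chloro axial): E = 0.45 kcal/mol.
Chair II is the more stable (lower-energy) conformer, and in that chair the chloro group is axial.

axial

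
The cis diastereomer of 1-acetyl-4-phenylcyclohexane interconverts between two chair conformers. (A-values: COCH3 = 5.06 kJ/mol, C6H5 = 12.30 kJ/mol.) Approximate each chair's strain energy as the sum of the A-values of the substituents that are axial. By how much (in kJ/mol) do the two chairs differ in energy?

C1 and C4 have opposite parity, so for the cis isomer the two substituents are one axial and one equatorial in each chair.
Chair I (acetyl axial, phenyl equatorial): E = 5.06 kJ/mol.
Chair II (acetyl equatorial, phenyl axial): E = 12.30 kJ/mol.
ΔE = 12.30 − 5.06 = 7.24 kJ/mol; chair I is more stable.

7.24 kJ/mol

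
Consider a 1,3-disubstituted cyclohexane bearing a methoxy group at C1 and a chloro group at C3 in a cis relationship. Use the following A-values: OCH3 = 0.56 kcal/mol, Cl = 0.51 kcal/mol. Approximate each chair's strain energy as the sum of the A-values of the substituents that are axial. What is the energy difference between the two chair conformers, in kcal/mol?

1.07 kcal/mol

C1 and C3 have the same parity, so for the cis isomer the two substituents are e,e in one chair and a,a in the other.
Chair I (methoxy axial, chloro axial): E = 1.07 kcal/mol.
Chair II (methoxy equatorial, chloro equatorial): E = 0.00 kcal/mol.
ΔE = 1.07 − 0.00 = 1.07 kcal/mol; chair II is more stable.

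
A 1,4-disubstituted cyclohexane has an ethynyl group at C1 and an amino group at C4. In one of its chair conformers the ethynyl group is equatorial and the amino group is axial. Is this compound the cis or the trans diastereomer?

C1 and C4 have opposite parity, so their axial bonds point in opposite directions.
With opposite-parity carbons, two substituents on the same face are one axial and one equatorial; opposite faces give both axial or both equatorial.
Here the groups are equatorial/axial → same face → cis.

cis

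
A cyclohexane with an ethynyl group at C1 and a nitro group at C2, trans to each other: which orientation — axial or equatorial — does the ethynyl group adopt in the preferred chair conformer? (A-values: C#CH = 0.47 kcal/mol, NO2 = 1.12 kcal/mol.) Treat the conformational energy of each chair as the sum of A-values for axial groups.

C1 and C2 have opposite parity, so for the trans isomer the two substituents are e,e in one chair and a,a in the other.
Chair I (ethynyl axial, nitro axial): E = 1.59 kcal/mol.
Chair II (ethynyl equatorial, nitro equatorial): E = 0.00 kcal/mol.
Chair II is the more stable (lower-energy) conformer, and in that chair the ethynyl group is equatorial.

equatorial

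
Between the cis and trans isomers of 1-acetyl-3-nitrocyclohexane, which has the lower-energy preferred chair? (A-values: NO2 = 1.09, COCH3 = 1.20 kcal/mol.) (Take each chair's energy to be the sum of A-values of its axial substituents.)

cis

At 1,3 positions (parity same): cis → (e,e or a,a); trans → (a,e or e,a).
Best chair for cis: E = 0.00 kcal/mol; best chair for trans: E = 1.09 kcal/mol.
The cis isomer is lower by 1.09 kcal/mol.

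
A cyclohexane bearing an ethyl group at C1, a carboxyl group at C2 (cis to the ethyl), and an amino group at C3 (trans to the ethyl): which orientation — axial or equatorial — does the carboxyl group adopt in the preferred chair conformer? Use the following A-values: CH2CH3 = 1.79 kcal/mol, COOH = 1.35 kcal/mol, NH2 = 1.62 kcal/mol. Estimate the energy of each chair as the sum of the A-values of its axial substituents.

equatorial

Chair I (ethyl axial, carboxyl equatorial, amino equatorial): E = 1.79 kcal/mol.
Chair II (ethyl equatorial, carboxyl axial, amino axial): E = 2.97 kcal/mol.
Chair I is the more stable (lower-energy) conformer, and in that chair the carboxyl group is equatorial.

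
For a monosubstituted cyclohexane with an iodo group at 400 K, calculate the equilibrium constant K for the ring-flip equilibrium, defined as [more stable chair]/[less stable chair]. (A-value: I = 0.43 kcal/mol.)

One chair has the iodo group axial (E = 0.43 kcal/mol) and the other has it equatorial (E = 0).
ΔG = 0.43 kcal/mol between the two chairs.
K = exp(ΔG/RT) with R = 1.987×10⁻³ kcal mol⁻¹ K⁻¹ and T = 400 K gives K ≈ 1.72.

K ≈ 1.72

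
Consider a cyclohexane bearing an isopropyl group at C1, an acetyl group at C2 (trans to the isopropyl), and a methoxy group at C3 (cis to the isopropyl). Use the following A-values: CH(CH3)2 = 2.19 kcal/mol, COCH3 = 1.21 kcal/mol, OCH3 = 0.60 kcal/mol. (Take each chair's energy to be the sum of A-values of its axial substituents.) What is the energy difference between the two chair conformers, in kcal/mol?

Chair I (isopropyl axial, acetyl axial, methoxy axial): E = 4.00 kcal/mol.
Chair II (isopropyl equatorial, acetyl equatorial, methoxy equatorial): E = 0.00 kcal/mol.
ΔE = 4.00 − 0.00 = 4.00 kcal/mol; chair II is more stable.

4.00 kcal/mol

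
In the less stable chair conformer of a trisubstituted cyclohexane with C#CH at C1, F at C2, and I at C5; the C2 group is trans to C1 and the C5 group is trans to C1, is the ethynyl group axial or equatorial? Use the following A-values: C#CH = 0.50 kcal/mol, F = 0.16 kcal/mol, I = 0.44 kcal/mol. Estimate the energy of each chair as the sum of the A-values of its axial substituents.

Chair I (ethynyl axial, fluoro axial, iodo equatorial): E = 0.66 kcal/mol.
Chair II (ethynyl equatorial, fluoro equatorial, iodo axial): E = 0.44 kcal/mol.
Chair I is the less stable (higher-energy) conformer, and in that chair the ethynyl group is axial.

axial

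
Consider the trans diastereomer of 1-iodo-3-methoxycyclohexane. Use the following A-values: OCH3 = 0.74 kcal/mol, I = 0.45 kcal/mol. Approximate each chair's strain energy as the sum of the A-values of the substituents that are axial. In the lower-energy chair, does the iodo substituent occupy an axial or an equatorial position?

axial

C1 and C3 have the same parity, so for the trans isomer the two substituents are one axial and one equatorial in each chair.
Chair I (methoxy axial, iodo equatorial): E = 0.74 kcal/mol.
Chair II (methoxy equatorial, iodo axial): E = 0.45 kcal/mol.
Chair II is the more stable (lower-energy) conformer, and in that chair the iodo group is axial.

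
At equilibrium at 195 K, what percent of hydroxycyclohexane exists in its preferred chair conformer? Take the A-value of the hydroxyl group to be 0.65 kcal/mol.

84.3%

One chair has the hydroxyl group axial (E = 0.65 kcal/mol) and the other has it equatorial (E = 0).
ΔG = 0.65 kcal/mol between the two chairs.
K = exp(ΔG/RT) with R = 1.987×10⁻³ kcal mol⁻¹ K⁻¹ and T = 195 K gives K ≈ 5.35.
Fraction in the lower-energy chair = K/(K+1) = 84.3%.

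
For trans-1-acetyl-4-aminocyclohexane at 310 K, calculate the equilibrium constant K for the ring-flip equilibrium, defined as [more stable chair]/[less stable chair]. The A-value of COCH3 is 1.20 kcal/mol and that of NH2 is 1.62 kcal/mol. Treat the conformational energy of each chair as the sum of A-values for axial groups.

C1 and C4 have opposite parity, so for the trans isomer the two substituents are e,e in one chair and a,a in the other.
Chair I (acetyl axial, amino axial): E = 2.82 kcal/mol; chair II (acetyl equatorial, amino equatorial): E = 0.00 kcal/mol.
ΔG = 2.82 kcal/mol between the two chairs.
K = exp(ΔG/RT) with R = 1.987×10⁻³ kcal mol⁻¹ K⁻¹ and T = 310 K gives K ≈ 97.3.

K ≈ 97.3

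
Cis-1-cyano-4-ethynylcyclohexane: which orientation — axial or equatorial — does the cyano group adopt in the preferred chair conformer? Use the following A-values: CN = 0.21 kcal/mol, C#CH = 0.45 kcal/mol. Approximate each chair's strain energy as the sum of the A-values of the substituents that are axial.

C1 and C4 have opposite parity, so for the cis isomer the two substituents are one axial and one equatorial in each chair.
Chair I (cyano axial, ethynyl equatorial): E = 0.21 kcal/mol.
Chair II (cyano equatorial, ethynyl axial): E = 0.45 kcal/mol.
Chair I is the more stable (lower-energy) conformer, and in that chair the cyano group is axial.

axial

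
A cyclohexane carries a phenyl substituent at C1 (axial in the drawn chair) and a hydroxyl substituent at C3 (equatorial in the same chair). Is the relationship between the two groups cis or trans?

trans

C1 and C3 have the same parity, so their axial bonds point in the same direction.
With same-parity carbons, two substituents on the same face are both axial or both equatorial; opposite faces give one of each.
Here the groups are axial/equatorial → opposite face → trans.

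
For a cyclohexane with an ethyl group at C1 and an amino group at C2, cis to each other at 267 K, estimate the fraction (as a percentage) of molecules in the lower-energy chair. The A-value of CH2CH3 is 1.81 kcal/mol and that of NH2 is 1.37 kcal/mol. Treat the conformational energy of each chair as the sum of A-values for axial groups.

C1 and C2 have opposite parity, so for the cis isomer the two substituents are one axial and one equatorial in each chair.
Chair I (ethyl axial, amino equatorial): E = 1.81 kcal/mol; chair II (ethyl equatorial, amino axial): E = 1.37 kcal/mol.
ΔG = 0.44 kcal/mol between the two chairs.
K = exp(ΔG/RT) with R = 1.987×10⁻³ kcal mol⁻¹ K⁻¹ and T = 267 K gives K ≈ 2.29.
Fraction in the lower-energy chair = K/(K+1) = 69.6%.

69.6%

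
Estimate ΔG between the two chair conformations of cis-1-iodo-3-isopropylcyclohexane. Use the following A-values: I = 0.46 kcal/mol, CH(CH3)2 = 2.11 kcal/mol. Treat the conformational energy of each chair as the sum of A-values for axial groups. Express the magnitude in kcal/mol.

C1 and C3 have the same parity, so for the cis isomer the two substituents are e,e in one chair and a,a in the other.
Chair I (iodo axial, isopropyl axial): E = 2.57 kcal/mol.
Chair II (iodo equatorial, isopropyl equatorial): E = 0.00 kcal/mol.
ΔE = 2.57 − 0.00 = 2.57 kcal/mol; chair II is more stable.

2.57 kcal/mol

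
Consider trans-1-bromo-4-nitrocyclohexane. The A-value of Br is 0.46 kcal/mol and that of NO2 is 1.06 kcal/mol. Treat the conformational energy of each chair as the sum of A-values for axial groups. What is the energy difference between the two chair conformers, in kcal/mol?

C1 and C4 have opposite parity, so for the trans isomer the two substituents are e,e in one chair and a,a in the other.
Chair I (bromo axial, nitro axial): E = 1.52 kcal/mol.
Chair II (bromo equatorial, nitro equatorial): E = 0.00 kcal/mol.
ΔE = 1.52 − 0.00 = 1.52 kcal/mol; chair II is more stable.

1.52 kcal/mol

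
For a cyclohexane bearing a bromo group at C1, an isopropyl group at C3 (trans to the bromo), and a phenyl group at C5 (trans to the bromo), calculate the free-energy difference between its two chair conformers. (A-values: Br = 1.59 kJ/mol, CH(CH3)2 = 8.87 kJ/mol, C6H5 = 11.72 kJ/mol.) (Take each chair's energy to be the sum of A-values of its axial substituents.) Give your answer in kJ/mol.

Chair I (bromo axial, isopropyl equatorial, phenyl equatorial): E = 1.59 kJ/mol.
Chair II (bromo equatorial, isopropyl axial, phenyl axial): E = 20.59 kJ/mol.
ΔE = 20.59 − 1.59 = 19.00 kJ/mol; chair I is more stable.

19.00 kJ/mol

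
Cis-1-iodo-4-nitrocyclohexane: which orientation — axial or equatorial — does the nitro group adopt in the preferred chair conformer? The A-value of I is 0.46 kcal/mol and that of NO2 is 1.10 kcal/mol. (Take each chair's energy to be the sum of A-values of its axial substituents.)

equatorial

C1 and C4 have opposite parity, so for the cis isomer the two substituents are one axial and one equatorial in each chair.
Chair I (iodo axial, nitro equatorial): E = 0.46 kcal/mol.
Chair II (iodo equatorial, nitro axial): E = 1.10 kcal/mol.
Chair I is the more stable (lower-energy) conformer, and in that chair the nitro group is equatorial.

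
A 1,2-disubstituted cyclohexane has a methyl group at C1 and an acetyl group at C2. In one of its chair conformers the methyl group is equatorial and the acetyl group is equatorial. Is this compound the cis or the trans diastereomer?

C1 and C2 have opposite parity, so their axial bonds point in opposite directions.
With opposite-parity carbons, two substituents on the same face are one axial and one equatorial; opposite faces give both axial or both equatorial.
Here the groups are equatorial/equatorial → opposite face → trans.

trans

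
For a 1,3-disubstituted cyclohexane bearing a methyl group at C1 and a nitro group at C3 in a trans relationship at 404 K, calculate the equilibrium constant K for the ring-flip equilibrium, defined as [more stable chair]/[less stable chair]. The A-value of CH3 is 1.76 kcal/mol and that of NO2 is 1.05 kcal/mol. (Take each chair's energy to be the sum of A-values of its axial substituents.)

C1 and C3 have the same parity, so for the trans isomer the two substituents are one axial and one equatorial in each chair.
Chair I (methyl axial, nitro equatorial): E = 1.76 kcal/mol; chair II (methyl equatorial, nitro axial): E = 1.05 kcal/mol.
ΔG = 0.71 kcal/mol between the two chairs.
K = exp(ΔG/RT) with R = 1.987×10⁻³ kcal mol⁻¹ K⁻¹ and T = 404 K gives K ≈ 2.42.

K ≈ 2.42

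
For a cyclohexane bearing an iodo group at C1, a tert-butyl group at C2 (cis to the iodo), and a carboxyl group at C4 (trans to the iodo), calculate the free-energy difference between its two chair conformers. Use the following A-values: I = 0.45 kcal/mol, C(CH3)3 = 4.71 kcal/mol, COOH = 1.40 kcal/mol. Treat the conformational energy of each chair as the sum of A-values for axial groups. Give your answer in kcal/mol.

2.86 kcal/mol

Chair I (iodo axial, tert-butyl equatorial, carboxyl axial): E = 1.85 kcal/mol.
Chair II (iodo equatorial, tert-butyl axial, carboxyl equatorial): E = 4.71 kcal/mol.
ΔE = 4.71 − 1.85 = 2.86 kcal/mol; chair I is more stable.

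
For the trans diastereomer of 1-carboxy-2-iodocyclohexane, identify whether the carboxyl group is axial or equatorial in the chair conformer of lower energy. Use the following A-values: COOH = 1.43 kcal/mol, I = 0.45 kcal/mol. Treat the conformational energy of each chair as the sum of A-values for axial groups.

C1 and C2 have opposite parity, so for the trans isomer the two substituents are e,e in one chair and a,a in the other.
Chair I (carboxyl axial, iodo axial): E = 1.88 kcal/mol.
Chair II (carboxyl equatorial, iodo equatorial): E = 0.00 kcal/mol.
Chair II is the more stable (lower-energy) conformer, and in that chair the carboxyl group is equatorial.

equatorial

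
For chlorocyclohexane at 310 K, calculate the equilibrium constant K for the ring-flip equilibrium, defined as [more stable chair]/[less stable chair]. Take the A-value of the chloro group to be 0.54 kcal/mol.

One chair has the chloro group axial (E = 0.54 kcal/mol) and the other has it equatorial (E = 0).
ΔG = 0.54 kcal/mol between the two chairs.
K = exp(ΔG/RT) with R = 1.987×10⁻³ kcal mol⁻¹ K⁻¹ and T = 310 K gives K ≈ 2.4.

K ≈ 2.40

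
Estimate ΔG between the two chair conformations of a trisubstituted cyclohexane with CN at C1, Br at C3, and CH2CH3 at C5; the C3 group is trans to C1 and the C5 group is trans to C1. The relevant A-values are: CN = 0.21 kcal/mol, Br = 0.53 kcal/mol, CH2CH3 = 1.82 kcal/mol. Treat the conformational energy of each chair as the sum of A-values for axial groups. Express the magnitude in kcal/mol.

Chair I (cyano axial, bromo equatorial, ethyl equatorial): E = 0.21 kcal/mol.
Chair II (cyano equatorial, bromo axial, ethyl axial): E = 2.35 kcal/mol.
ΔE = 2.35 − 0.21 = 2.14 kcal/mol; chair I is more stable.

2.14 kcal/mol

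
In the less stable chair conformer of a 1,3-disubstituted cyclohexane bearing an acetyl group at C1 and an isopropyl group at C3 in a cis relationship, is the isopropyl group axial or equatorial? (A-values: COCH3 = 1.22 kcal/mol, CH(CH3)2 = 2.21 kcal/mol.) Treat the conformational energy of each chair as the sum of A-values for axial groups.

C1 and C3 have the same parity, so for the cis isomer the two substituents are e,e in one chair and a,a in the other.
Chair I (acetyl axial, isopropyl axial): E = 3.43 kcal/mol.
Chair II (acetyl equatorial, isopropyl equatorial): E = 0.00 kcal/mol.
Chair I is the less stable (higher-energy) conformer, and in that chair the isopropyl group is axial.

axial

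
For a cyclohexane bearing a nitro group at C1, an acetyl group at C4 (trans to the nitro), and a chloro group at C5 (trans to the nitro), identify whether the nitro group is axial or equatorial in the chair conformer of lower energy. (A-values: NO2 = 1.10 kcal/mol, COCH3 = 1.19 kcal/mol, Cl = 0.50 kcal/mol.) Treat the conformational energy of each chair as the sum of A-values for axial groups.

Chair I (nitro axial, acetyl axial, chloro equatorial): E = 2.29 kcal/mol.
Chair II (nitro equatorial, acetyl equatorial, chloro axial): E = 0.50 kcal/mol.
Chair II is the more stable (lower-energy) conformer, and in that chair the nitro group is equatorial.

equatorial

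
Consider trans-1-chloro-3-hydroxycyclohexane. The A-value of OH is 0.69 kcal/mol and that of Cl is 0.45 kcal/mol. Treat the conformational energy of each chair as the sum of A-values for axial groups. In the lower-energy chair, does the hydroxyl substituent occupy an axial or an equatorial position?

equatorial

C1 and C3 have the same parity, so for the trans isomer the two substituents are one axial and one equatorial in each chair.
Chair I (hydroxyl axial, chloro equatorial): E = 0.69 kcal/mol.
Chair II (hydroxyl equatorial, chloro axial): E = 0.45 kcal/mol.
Chair II is the more stable (lower-energy) conformer, and in that chair the hydroxyl group is equatorial.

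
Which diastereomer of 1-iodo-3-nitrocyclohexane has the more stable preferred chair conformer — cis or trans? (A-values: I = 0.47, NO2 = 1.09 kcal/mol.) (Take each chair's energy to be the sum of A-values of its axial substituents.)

At 1,3 positions (parity same): cis → (e,e or a,a); trans → (a,e or e,a).
Best chair for cis: E = 0.00 kcal/mol; best chair for trans: E = 0.47 kcal/mol.
The cis isomer is lower by 0.47 kcal/mol.

cis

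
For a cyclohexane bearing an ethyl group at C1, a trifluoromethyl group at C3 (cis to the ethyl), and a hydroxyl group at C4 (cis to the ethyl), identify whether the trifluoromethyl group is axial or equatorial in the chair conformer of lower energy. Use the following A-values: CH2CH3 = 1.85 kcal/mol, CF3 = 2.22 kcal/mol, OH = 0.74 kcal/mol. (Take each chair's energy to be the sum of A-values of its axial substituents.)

equatorial

Chair I (ethyl axial, trifluoromethyl axial, hydroxyl equatorial): E = 4.07 kcal/mol.
Chair II (ethyl equatorial, trifluoromethyl equatorial, hydroxyl axial): E = 0.74 kcal/mol.
Chair II is the more stable (lower-energy) conformer, and in that chair the trifluoromethyl group is equatorial.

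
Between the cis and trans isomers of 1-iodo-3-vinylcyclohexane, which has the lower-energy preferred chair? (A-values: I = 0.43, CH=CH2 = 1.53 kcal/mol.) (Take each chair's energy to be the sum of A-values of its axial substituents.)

At 1,3 positions (parity same): cis → (e,e or a,a); trans → (a,e or e,a).
Best chair for cis: E = 0.00 kcal/mol; best chair for trans: E = 0.43 kcal/mol.
The cis isomer is lower by 0.43 kcal/mol.

cis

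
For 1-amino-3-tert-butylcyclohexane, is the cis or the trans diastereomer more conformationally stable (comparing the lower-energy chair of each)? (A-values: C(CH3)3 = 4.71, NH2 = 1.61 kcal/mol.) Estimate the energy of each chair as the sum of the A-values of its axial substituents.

cis

At 1,3 positions (parity same): cis → (e,e or a,a); trans → (a,e or e,a).
Best chair for cis: E = 0.00 kcal/mol; best chair for trans: E = 1.61 kcal/mol.
The cis isomer is lower by 1.61 kcal/mol.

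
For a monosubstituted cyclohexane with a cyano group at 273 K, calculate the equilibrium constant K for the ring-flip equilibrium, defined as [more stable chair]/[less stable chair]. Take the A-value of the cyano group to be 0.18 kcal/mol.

One chair has the cyano group axial (E = 0.18 kcal/mol) and the other has it equatorial (E = 0).
ΔG = 0.18 kcal/mol between the two chairs.
K = exp(ΔG/RT) with R = 1.987×10⁻³ kcal mol⁻¹ K⁻¹ and T = 273 K gives K ≈ 1.39.

K ≈ 1.39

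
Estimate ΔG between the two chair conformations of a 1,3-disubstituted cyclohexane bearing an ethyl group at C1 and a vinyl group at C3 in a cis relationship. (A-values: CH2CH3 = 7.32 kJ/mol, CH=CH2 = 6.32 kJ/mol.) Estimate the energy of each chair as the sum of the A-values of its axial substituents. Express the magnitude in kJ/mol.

13.64 kJ/mol

C1 and C3 have the same parity, so for the cis isomer the two substituents are e,e in one chair and a,a in the other.
Chair I (ethyl axial, vinyl axial): E = 13.64 kJ/mol.
Chair II (ethyl equatorial, vinyl equatorial): E = 0.00 kJ/mol.
ΔE = 13.64 − 0.00 = 13.64 kJ/mol; chair II is more stable.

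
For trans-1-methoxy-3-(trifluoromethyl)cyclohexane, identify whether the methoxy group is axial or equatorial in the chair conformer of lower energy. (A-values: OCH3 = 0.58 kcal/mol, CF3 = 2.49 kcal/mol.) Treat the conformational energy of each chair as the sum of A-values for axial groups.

C1 and C3 have the same parity, so for the trans isomer the two substituents are one axial and one equatorial in each chair.
Chair I (methoxy axial, trifluoromethyl equatorial): E = 0.58 kcal/mol.
Chair II (methoxy equatorial, trifluoromethyl axial): E = 2.49 kcal/mol.
Chair I is the more stable (lower-energy) conformer, and in that chair the methoxy group is axial.

axial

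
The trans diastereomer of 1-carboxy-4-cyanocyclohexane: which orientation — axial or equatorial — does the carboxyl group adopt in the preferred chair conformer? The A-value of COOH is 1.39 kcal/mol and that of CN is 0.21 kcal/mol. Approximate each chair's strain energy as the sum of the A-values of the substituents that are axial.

equatorial

C1 and C4 have opposite parity, so for the trans isomer the two substituents are e,e in one chair and a,a in the other.
Chair I (carboxyl axial, cyano axial): E = 1.60 kcal/mol.
Chair II (carboxyl equatorial, cyano equatorial): E = 0.00 kcal/mol.
Chair II is the more stable (lower-energy) conformer, and in that chair the carboxyl group is equatorial.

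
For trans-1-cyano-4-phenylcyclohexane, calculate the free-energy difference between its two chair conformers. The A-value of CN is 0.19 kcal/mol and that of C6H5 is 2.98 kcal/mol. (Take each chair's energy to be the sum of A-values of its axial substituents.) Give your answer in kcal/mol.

3.17 kcal/mol

C1 and C4 have opposite parity, so for the trans isomer the two substituents are e,e in one chair and a,a in the other.
Chair I (cyano axial, phenyl axial): E = 3.17 kcal/mol.
Chair II (cyano equatorial, phenyl equatorial): E = 0.00 kcal/mol.
ΔE = 3.17 − 0.00 = 3.17 kcal/mol; chair II is more stable.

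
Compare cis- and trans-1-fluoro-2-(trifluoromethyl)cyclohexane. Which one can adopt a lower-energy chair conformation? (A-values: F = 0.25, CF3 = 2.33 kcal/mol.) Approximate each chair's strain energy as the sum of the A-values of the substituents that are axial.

trans

At 1,2 positions (parity opposite): cis → (a,e or e,a); trans → (e,e or a,a).
Best chair for cis: E = 0.25 kcal/mol; best chair for trans: E = 0.00 kcal/mol.
The trans isomer is lower by 0.25 kcal/mol.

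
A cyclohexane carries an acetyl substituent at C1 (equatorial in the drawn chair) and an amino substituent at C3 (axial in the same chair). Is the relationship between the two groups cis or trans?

trans

C1 and C3 have the same parity, so their axial bonds point in the same direction.
With same-parity carbons, two substituents on the same face are both axial or both equatorial; opposite faces give one of each.
Here the groups are equatorial/axial → opposite face → trans.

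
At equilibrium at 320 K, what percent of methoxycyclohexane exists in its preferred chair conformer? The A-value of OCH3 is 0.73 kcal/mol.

One chair has the methoxy group axial (E = 0.73 kcal/mol) and the other has it equatorial (E = 0).
ΔG = 0.73 kcal/mol between the two chairs.
K = exp(ΔG/RT) with R = 1.987×10⁻³ kcal mol⁻¹ K⁻¹ and T = 320 K gives K ≈ 3.15.
Fraction in the lower-energy chair = K/(K+1) = 75.9%.

75.9%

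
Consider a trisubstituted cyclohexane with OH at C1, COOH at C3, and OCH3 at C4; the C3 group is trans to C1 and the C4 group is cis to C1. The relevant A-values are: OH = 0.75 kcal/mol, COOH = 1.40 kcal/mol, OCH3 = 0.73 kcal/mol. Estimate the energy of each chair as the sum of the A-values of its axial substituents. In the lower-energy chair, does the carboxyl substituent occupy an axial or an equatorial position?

equatorial

Chair I (hydroxyl axial, carboxyl equatorial, methoxy equatorial): E = 0.75 kcal/mol.
Chair II (hydroxyl equatorial, carboxyl axial, methoxy axial): E = 2.13 kcal/mol.
Chair I is the more stable (lower-energy) conformer, and in that chair the carboxyl group is equatorial.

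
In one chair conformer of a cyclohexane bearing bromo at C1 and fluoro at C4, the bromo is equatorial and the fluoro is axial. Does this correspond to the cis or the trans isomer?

cis

C1 and C4 have opposite parity, so their axial bonds point in opposite directions.
With opposite-parity carbons, two substituents on the same face are one axial and one equatorial; opposite faces give both axial or both equatorial.
Here the groups are equatorial/axial → same face → cis.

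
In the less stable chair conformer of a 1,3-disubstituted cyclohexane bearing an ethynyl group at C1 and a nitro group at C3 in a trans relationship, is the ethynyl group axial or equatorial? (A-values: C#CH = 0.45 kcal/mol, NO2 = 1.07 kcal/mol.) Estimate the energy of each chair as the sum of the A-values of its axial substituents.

C1 and C3 have the same parity, so for the trans isomer the two substituents are one axial and one equatorial in each chair.
Chair I (ethynyl axial, nitro equatorial): E = 0.45 kcal/mol.
Chair II (ethynyl equatorial, nitro axial): E = 1.07 kcal/mol.
Chair II is the less stable (higher-energy) conformer, and in that chair the ethynyl group is equatorial.

equatorial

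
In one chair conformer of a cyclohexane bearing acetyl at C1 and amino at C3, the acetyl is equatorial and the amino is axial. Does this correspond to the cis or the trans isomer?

trans

C1 and C3 have the same parity, so their axial bonds point in the same direction.
With same-parity carbons, two substituents on the same face are both axial or both equatorial; opposite faces give one of each.
Here the groups are equatorial/axial → opposite face → trans.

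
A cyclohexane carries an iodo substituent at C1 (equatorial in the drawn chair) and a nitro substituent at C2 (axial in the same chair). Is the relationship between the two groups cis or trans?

cis

C1 and C2 have opposite parity, so their axial bonds point in opposite directions.
With opposite-parity carbons, two substituents on the same face are one axial and one equatorial; opposite faces give both axial or both equatorial.
Here the groups are equatorial/axial → same face → cis.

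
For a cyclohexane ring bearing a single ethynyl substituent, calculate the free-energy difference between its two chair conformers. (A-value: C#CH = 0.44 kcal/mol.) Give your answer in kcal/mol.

0.44 kcal/mol

A monosubstituted cyclohexane has one chair with the ethynyl group axial (E = A = 0.44 kcal/mol) and one with it equatorial (E = 0).
ΔE = 0.44 − 0 = 0.44 kcal/mol.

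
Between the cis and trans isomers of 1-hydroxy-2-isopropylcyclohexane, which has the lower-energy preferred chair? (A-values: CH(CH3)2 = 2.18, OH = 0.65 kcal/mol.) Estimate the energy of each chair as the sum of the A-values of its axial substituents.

At 1,2 positions (parity opposite): cis → (a,e or e,a); trans → (e,e or a,a).
Best chair for cis: E = 0.65 kcal/mol; best chair for trans: E = 0.00 kcal/mol.
The trans isomer is lower by 0.65 kcal/mol.

trans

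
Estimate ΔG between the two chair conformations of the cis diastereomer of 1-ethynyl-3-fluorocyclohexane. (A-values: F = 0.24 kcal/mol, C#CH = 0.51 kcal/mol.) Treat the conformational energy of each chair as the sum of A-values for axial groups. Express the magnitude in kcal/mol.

C1 and C3 have the same parity, so for the cis isomer the two substituents are e,e in one chair and a,a in the other.
Chair I (fluoro axial, ethynyl axial): E = 0.75 kcal/mol.
Chair II (fluoro equatorial, ethynyl equatorial): E = 0.00 kcal/mol.
ΔE = 0.75 − 0.00 = 0.75 kcal/mol; chair II is more stable.

0.75 kcal/mol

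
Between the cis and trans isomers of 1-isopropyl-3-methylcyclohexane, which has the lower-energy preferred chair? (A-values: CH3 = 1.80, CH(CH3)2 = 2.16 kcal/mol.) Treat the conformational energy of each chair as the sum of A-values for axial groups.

At 1,3 positions (parity same): cis → (e,e or a,a); trans → (a,e or e,a).
Best chair for cis: E = 0.00 kcal/mol; best chair for trans: E = 1.80 kcal/mol.
The cis isomer is lower by 1.80 kcal/mol.

cis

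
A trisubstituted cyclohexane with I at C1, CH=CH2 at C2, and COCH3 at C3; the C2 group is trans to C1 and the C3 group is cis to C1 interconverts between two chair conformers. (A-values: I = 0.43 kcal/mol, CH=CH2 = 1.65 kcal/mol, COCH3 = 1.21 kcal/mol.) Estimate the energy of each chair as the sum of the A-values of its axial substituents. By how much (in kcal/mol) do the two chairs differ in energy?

3.29 kcal/mol

Chair I (iodo axial, vinyl axial, acetyl axial): E = 3.29 kcal/mol.
Chair II (iodo equatorial, vinyl equatorial, acetyl equatorial): E = 0.00 kcal/mol.
ΔE = 3.29 − 0.00 = 3.29 kcal/mol; chair II is more stable.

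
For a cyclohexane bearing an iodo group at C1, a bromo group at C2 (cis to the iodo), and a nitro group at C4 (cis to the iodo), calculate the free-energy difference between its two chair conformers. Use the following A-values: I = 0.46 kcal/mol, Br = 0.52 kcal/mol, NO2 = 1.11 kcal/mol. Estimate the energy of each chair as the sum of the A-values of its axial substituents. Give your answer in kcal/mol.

Chair I (iodo axial, bromo equatorial, nitro equatorial): E = 0.46 kcal/mol.
Chair II (iodo equatorial, bromo axial, nitro axial): E = 1.63 kcal/mol.
ΔE = 1.63 − 0.46 = 1.17 kcal/mol; chair I is more stable.

1.17 kcal/mol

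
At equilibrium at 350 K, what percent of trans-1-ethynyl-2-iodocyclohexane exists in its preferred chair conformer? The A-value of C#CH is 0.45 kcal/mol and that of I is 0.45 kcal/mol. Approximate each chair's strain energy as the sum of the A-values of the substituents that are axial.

C1 and C2 have opposite parity, so for the trans isomer the two substituents are e,e in one chair and a,a in the other.
Chair I (ethynyl axial, iodo axial): E = 0.90 kcal/mol; chair II (ethynyl equatorial, iodo equatorial): E = 0.00 kcal/mol.
ΔG = 0.90 kcal/mol between the two chairs.
K = exp(ΔG/RT) with R = 1.987×10⁻³ kcal mol⁻¹ K⁻¹ and T = 350 K gives K ≈ 3.65.
Fraction in the lower-energy chair = K/(K+1) = 78.5%.

78.5%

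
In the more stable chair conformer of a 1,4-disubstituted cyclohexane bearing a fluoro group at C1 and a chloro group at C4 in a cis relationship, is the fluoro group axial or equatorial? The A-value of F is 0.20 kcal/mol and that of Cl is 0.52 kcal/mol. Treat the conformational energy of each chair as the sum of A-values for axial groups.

axial

C1 and C4 have opposite parity, so for the cis isomer the two substituents are one axial and one equatorial in each chair.
Chair I (fluoro axial, chloro equatorial): E = 0.20 kcal/mol.
Chair II (fluoro equatorial, chloro axial): E = 0.52 kcal/mol.
Chair I is the more stable (lower-energy) conformer, and in that chair the fluoro group is axial.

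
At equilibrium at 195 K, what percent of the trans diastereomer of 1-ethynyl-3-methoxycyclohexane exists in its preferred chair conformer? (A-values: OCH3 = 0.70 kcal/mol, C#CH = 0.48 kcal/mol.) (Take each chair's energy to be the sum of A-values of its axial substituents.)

C1 and C3 have the same parity, so for the trans isomer the two substituents are one axial and one equatorial in each chair.
Chair I (methoxy axial, ethynyl equatorial): E = 0.70 kcal/mol; chair II (methoxy equatorial, ethynyl axial): E = 0.48 kcal/mol.
ΔG = 0.22 kcal/mol between the two chairs.
K = exp(ΔG/RT) with R = 1.987×10⁻³ kcal mol⁻¹ K⁻¹ and T = 195 K gives K ≈ 1.76.
Fraction in the lower-energy chair = K/(K+1) = 63.8%.

63.8%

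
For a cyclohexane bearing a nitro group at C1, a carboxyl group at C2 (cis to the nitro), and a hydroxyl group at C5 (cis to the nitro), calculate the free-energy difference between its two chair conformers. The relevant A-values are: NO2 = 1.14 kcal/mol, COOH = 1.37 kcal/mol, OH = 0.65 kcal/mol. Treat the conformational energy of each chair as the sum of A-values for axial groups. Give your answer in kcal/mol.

Chair I (nitro axial, carboxyl equatorial, hydroxyl axial): E = 1.79 kcal/mol.
Chair II (nitro equatorial, carboxyl axial, hydroxyl equatorial): E = 1.37 kcal/mol.
ΔE = 1.79 − 1.37 = 0.42 kcal/mol; chair II is more stable.

0.42 kcal/mol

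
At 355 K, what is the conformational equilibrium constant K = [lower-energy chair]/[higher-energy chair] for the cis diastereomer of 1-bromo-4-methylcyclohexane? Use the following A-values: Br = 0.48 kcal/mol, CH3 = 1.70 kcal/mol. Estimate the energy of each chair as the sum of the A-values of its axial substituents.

C1 and C4 have opposite parity, so for the cis isomer the two substituents are one axial and one equatorial in each chair.
Chair I (bromo axial, methyl equatorial): E = 0.48 kcal/mol; chair II (bromo equatorial, methyl axial): E = 1.70 kcal/mol.
ΔG = 1.22 kcal/mol between the two chairs.
K = exp(ΔG/RT) with R = 1.987×10⁻³ kcal mol⁻¹ K⁻¹ and T = 355 K gives K ≈ 5.64.

K ≈ 5.64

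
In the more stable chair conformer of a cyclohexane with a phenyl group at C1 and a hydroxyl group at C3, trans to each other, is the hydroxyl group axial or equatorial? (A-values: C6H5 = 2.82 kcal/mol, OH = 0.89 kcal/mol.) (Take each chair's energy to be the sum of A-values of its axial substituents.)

axial

C1 and C3 have the same parity, so for the trans isomer the two substituents are one axial and one equatorial in each chair.
Chair I (phenyl axial, hydroxyl equatorial): E = 2.82 kcal/mol.
Chair II (phenyl equatorial, hydroxyl axial): E = 0.89 kcal/mol.
Chair II is the more stable (lower-energy) conformer, and in that chair the hydroxyl group is axial.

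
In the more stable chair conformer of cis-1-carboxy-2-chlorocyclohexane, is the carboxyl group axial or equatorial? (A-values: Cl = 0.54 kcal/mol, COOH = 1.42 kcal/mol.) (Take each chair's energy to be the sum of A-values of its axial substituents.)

C1 and C2 have opposite parity, so for the cis isomer the two substituents are one axial and one equatorial in each chair.
Chair I (chloro axial, carboxyl equatorial): E = 0.54 kcal/mol.
Chair II (chloro equatorial, carboxyl axial): E = 1.42 kcal/mol.
Chair I is the more stable (lower-energy) conformer, and in that chair the carboxyl group is equatorial.

equatorial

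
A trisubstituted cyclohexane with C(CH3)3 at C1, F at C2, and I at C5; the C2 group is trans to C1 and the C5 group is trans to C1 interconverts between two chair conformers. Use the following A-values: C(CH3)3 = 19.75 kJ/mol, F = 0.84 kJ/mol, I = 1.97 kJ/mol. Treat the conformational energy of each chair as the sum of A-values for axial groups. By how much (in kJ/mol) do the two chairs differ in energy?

18.62 kJ/mol

Chair I (tert-butyl axial, fluoro axial, iodo equatorial): E = 20.59 kJ/mol.
Chair II (tert-butyl equatorial, fluoro equatorial, iodo axial): E = 1.97 kJ/mol.
ΔE = 20.59 − 1.97 = 18.62 kJ/mol; chair II is more stable.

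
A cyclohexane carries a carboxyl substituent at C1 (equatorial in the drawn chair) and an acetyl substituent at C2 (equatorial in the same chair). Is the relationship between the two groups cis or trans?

C1 and C2 have opposite parity, so their axial bonds point in opposite directions.
With opposite-parity carbons, two substituents on the same face are one axial and one equatorial; opposite faces give both axial or both equatorial.
Here the groups are equatorial/equatorial → opposite face → trans.

trans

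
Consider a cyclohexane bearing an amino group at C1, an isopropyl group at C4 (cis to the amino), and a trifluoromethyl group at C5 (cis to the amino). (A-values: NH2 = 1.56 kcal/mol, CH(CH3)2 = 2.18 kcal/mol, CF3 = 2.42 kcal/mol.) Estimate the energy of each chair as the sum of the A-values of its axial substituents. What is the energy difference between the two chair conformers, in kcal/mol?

1.80 kcal/mol

Chair I (amino axial, isopropyl equatorial, trifluoromethyl axial): E = 3.98 kcal/mol.
Chair II (amino equatorial, isopropyl axial, trifluoromethyl equatorial): E = 2.18 kcal/mol.
ΔE = 3.98 − 2.18 = 1.80 kcal/mol; chair II is more stable.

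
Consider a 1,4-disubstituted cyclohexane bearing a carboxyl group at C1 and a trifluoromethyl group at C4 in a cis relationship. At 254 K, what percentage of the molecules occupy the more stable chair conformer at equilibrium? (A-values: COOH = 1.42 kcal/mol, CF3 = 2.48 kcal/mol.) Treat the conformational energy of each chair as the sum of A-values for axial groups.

C1 and C4 have opposite parity, so for the cis isomer the two substituents are one axial and one equatorial in each chair.
Chair I (carboxyl axial, trifluoromethyl equatorial): E = 1.42 kcal/mol; chair II (carboxyl equatorial, trifluoromethyl axial): E = 2.48 kcal/mol.
ΔG = 1.06 kcal/mol between the two chairs.
K = exp(ΔG/RT) with R = 1.987×10⁻³ kcal mol⁻¹ K⁻¹ and T = 254 K gives K ≈ 8.17.
Fraction in the lower-energy chair = K/(K+1) = 89.1%.

89.1%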